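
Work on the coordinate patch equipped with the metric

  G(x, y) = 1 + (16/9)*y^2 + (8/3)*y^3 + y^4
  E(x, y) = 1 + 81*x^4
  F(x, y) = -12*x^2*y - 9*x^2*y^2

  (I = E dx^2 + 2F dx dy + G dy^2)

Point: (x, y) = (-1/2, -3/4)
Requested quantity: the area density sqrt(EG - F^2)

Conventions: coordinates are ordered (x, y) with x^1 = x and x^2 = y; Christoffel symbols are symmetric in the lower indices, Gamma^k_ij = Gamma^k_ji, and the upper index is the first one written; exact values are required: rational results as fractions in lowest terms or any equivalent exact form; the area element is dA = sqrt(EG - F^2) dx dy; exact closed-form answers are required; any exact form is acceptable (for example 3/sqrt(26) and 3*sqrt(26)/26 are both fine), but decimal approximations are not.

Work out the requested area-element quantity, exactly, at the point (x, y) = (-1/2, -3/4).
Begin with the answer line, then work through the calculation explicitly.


Answer: sqrt(EG - F^2) = sqrt(1601)/16

E = 97/16, F = 63/64, G = 305/256; EG - F^2 = 1601/256


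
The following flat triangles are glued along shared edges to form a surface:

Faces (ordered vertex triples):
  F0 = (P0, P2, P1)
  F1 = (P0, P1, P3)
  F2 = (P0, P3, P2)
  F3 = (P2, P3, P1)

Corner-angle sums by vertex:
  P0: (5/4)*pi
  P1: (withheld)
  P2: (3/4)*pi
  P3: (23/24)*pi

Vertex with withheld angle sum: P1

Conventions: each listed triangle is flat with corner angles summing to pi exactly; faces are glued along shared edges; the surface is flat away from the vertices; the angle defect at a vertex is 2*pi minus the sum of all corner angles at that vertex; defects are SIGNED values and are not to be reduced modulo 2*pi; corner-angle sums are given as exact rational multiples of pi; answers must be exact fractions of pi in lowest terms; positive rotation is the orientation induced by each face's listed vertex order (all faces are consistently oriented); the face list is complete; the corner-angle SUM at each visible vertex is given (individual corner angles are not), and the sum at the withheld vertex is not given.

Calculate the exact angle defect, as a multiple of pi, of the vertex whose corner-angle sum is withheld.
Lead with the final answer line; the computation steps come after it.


Answer: defect(P1) = (23/24)*pi

V = 4, E = 6, F = 4; chi = V - E + F = 2
Gauss-Bonnet: total defect = 2*pi*chi = 4*pi; visible defects sum to (73/24)*pi


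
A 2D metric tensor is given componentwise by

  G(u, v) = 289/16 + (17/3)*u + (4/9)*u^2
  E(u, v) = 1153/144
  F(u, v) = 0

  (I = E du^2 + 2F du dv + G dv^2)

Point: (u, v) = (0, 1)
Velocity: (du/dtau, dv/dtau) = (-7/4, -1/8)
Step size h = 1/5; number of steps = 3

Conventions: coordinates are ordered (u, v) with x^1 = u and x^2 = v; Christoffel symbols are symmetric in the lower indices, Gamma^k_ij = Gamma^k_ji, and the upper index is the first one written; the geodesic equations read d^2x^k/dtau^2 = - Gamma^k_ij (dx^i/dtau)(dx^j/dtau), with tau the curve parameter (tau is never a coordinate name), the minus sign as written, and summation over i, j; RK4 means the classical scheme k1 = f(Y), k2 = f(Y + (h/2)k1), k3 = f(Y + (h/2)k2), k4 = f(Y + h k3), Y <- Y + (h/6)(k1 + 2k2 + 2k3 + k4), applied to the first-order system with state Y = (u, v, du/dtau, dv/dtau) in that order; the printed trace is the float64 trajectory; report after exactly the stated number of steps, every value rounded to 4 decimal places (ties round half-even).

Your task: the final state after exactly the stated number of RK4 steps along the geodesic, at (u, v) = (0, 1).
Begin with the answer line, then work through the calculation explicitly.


Answer: u = -1.0488, v = 0.9102, du/dtau = -1.7456, dv/dtau = -0.1791

f(Y) = (du/dtau, dv/dtau, -Gamma^u_ij Y'^i Y'^j, -Gamma^v_ij Y'^i Y'^j) with the Gammas evaluated at the stage position; h = 0.200000; intermediate values shown to 6 dp
step 0: u = 0.0000, v = 1.0000, du/dtau = -1.7500, dv/dtau = -0.1250
step 1:
  k1: at (u, v) = (0.000000, 1.000000), (du/dtau, dv/dtau) = (-1.750000, -0.125000); Gamma_uuu = 0.000000, Gamma_uuv = 0.000000, Gamma_uvv = -0.353859, Gamma_vuu = 0.000000, Gamma_vuv = 0.156863, Gamma_vvv = 0.000000; k1 = (-1.750000, -0.125000, 0.005529, -0.068627)
  k2: at (u, v) = (-0.175000, 0.987500), (du/dtau, dv/dtau) = (-1.749447, -0.131863); Gamma_uuu = 0.000000, Gamma_uuv = 0.000000, Gamma_uvv = -0.344146, Gamma_vuu = 0.000000, Gamma_vuv = 0.161290, Gamma_vvv = 0.000000; k2 = (-1.749447, -0.131863, 0.005984, -0.074415)
  k3: at (u, v) = (-0.174945, 0.986814), (du/dtau, dv/dtau) = (-1.749402, -0.132442); Gamma_uuu = 0.000000, Gamma_uuv = 0.000000, Gamma_uvv = -0.344149, Gamma_vuu = 0.000000, Gamma_vuv = 0.161289, Gamma_vvv = 0.000000; k3 = (-1.749402, -0.132442, 0.006037, -0.074739)
  k4: at (u, v) = (-0.349880, 0.973512), (du/dtau, dv/dtau) = (-1.748793, -0.139948); Gamma_uuu = 0.000000, Gamma_uuv = 0.000000, Gamma_uvv = -0.334439, Gamma_vuu = 0.000000, Gamma_vuv = 0.165972, Gamma_vvv = 0.000000; k4 = (-1.748793, -0.139948, 0.006550, -0.081240)
  Y <- Y + (h/6)(k1 + 2k2 + 2k3 + k4): u = -0.3499, v = 0.9735, du/dtau = -1.7488, dv/dtau = -0.1399
step 2:
  k1: at (u, v) = (-0.349883, 0.973548), (du/dtau, dv/dtau) = (-1.748796, -0.139939); Gamma_uuu = 0.000000, Gamma_uuv = 0.000000, Gamma_uvv = -0.334438, Gamma_vuu = 0.000000, Gamma_vuv = 0.165972, Gamma_vvv = 0.000000; k1 = (-1.748796, -0.139939, 0.006549, -0.081235)
  k2: at (u, v) = (-0.524763, 0.959554), (du/dtau, dv/dtau) = (-1.748141, -0.148063); Gamma_uuu = 0.000000, Gamma_uuv = 0.000000, Gamma_uvv = -0.324731, Gamma_vuu = 0.000000, Gamma_vuv = 0.170933, Gamma_vvv = 0.000000; k2 = (-1.748141, -0.148063, 0.007119, -0.088487)
  k3: at (u, v) = (-0.524697, 0.958742), (du/dtau, dv/dtau) = (-1.748084, -0.148788); Gamma_uuu = 0.000000, Gamma_uuv = 0.000000, Gamma_uvv = -0.324735, Gamma_vuu = 0.000000, Gamma_vuv = 0.170931, Gamma_vvv = 0.000000; k3 = (-1.748084, -0.148788, 0.007189, -0.088916)
  k4: at (u, v) = (-0.699500, 0.943791), (du/dtau, dv/dtau) = (-1.747358, -0.157722); Gamma_uuu = 0.000000, Gamma_uuv = 0.000000, Gamma_uvv = -0.315032, Gamma_vuu = 0.000000, Gamma_vuv = 0.176196, Gamma_vvv = 0.000000; k4 = (-1.747358, -0.157722, 0.007837, -0.097118)
  Y <- Y + (h/6)(k1 + 2k2 + 2k3 + k4): u = -0.6995, v = 0.9438, du/dtau = -1.7474, dv/dtau = -0.1577
step 3:
  k1: at (u, v) = (-0.699503, 0.943836), (du/dtau, dv/dtau) = (-1.747363, -0.157711); Gamma_uuu = 0.000000, Gamma_uuv = 0.000000, Gamma_uvv = -0.315032, Gamma_vuu = 0.000000, Gamma_vuv = 0.176196, Gamma_vvv = 0.000000; k1 = (-1.747363, -0.157711, 0.007836, -0.097112)
  k2: at (u, v) = (-0.874239, 0.928065), (du/dtau, dv/dtau) = (-1.746579, -0.167422); Gamma_uuu = 0.000000, Gamma_uuv = 0.000000, Gamma_uvv = -0.305333, Gamma_vuu = 0.000000, Gamma_vuv = 0.181793, Gamma_vvv = 0.000000; k2 = (-1.746579, -0.167422, 0.008559, -0.106319)
  k3: at (u, v) = (-0.874161, 0.927094), (du/dtau, dv/dtau) = (-1.746507, -0.168343); Gamma_uuu = 0.000000, Gamma_uuv = 0.000000, Gamma_uvv = -0.305337, Gamma_vuu = 0.000000, Gamma_vuv = 0.181790, Gamma_vvv = 0.000000; k3 = (-1.746507, -0.168343, 0.008653, -0.106897)
  k4: at (u, v) = (-1.048805, 0.910167), (du/dtau, dv/dtau) = (-1.745632, -0.179091); Gamma_uuu = 0.000000, Gamma_uuv = 0.000000, Gamma_uvv = -0.295643, Gamma_vuu = 0.000000, Gamma_vuv = 0.187751, Gamma_vvv = 0.000000; k4 = (-1.745632, -0.179091, 0.009482, -0.117392)
  Y <- Y + (h/6)(k1 + 2k2 + 2k3 + k4): u = -1.0488, v = 0.9102, du/dtau = -1.7456, dv/dtau = -0.1791


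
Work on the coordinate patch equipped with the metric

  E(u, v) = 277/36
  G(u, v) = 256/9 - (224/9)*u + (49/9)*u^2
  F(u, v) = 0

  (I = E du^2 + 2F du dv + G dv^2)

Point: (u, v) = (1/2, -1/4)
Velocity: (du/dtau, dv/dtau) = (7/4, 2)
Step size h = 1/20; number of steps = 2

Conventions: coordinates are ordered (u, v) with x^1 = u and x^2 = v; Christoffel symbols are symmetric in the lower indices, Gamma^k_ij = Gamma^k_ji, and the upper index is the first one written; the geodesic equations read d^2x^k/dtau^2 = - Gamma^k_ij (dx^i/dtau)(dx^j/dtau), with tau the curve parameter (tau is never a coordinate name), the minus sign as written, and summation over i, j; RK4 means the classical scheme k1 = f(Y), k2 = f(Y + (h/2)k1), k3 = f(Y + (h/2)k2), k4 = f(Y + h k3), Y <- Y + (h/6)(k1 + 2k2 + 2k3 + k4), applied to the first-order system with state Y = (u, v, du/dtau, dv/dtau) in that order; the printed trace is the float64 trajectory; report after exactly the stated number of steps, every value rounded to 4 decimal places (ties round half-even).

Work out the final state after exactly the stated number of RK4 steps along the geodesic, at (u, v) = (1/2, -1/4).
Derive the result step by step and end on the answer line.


f(Y) = (du/dtau, dv/dtau, -Gamma^u_ij Y'^i Y'^j, -Gamma^v_ij Y'^i Y'^j) with the Gammas evaluated at the stage position; h = 0.050000; intermediate values shown to 6 dp
step 0: u = 0.5000, v = -0.2500, du/dtau = 1.7500, dv/dtau = 2.0000
step 1:
  k1: at (u, v) = (0.500000, -0.250000), (du/dtau, dv/dtau) = (1.750000, 2.000000); Gamma_uuu = 0.000000, Gamma_uuv = 0.000000, Gamma_uvv = 1.263538, Gamma_vuu = 0.000000, Gamma_vuv = -0.560000, Gamma_vvv = 0.000000; k1 = (1.750000, 2.000000, -5.054152, 3.920000)
  k2: at (u, v) = (0.543750, -0.200000), (du/dtau, dv/dtau) = (1.623646, 2.098000); Gamma_uuu = 0.000000, Gamma_uuv = 0.000000, Gamma_uvv = 1.232581, Gamma_vuu = 0.000000, Gamma_vuv = -0.574065, Gamma_vvv = 0.000000; k2 = (1.623646, 2.098000, -5.425334, 3.910998)
  k3: at (u, v) = (0.540591, -0.197550), (du/dtau, dv/dtau) = (1.614367, 2.097775); Gamma_uuu = 0.000000, Gamma_uuv = 0.000000, Gamma_uvv = 1.234816, Gamma_vuu = 0.000000, Gamma_vuv = -0.573025, Gamma_vvv = 0.000000; k3 = (1.614367, 2.097775, -5.434007, 3.881191)
  k4: at (u, v) = (0.580718, -0.145111), (du/dtau, dv/dtau) = (1.478300, 2.194060); Gamma_uuu = 0.000000, Gamma_uuv = 0.000000, Gamma_uvv = 1.206423, Gamma_vuu = 0.000000, Gamma_vuv = -0.586512, Gamma_vvv = 0.000000; k4 = (1.478300, 2.194060, -5.807597, 3.804675)
  Y <- Y + (h/6)(k1 + 2k2 + 2k3 + k4): u = 0.5809, v = -0.1451, du/dtau = 1.4785, dv/dtau = 2.1942
step 2:
  k1: at (u, v) = (0.580869, -0.145120), (du/dtau, dv/dtau) = (1.478496, 2.194242); Gamma_uuu = 0.000000, Gamma_uuv = 0.000000, Gamma_uvv = 1.206316, Gamma_vuu = 0.000000, Gamma_vuv = -0.586564, Gamma_vvv = 0.000000; k1 = (1.478496, 2.194242, -5.808049, 3.805835)
  k2: at (u, v) = (0.617832, -0.090264), (du/dtau, dv/dtau) = (1.333295, 2.289388); Gamma_uuu = 0.000000, Gamma_uuv = 0.000000, Gamma_uvv = 1.180162, Gamma_vuu = 0.000000, Gamma_vuv = -0.599563, Gamma_vvv = 0.000000; k2 = (1.333295, 2.289388, -6.185582, 3.660246)
  k3: at (u, v) = (0.614202, -0.087885), (du/dtau, dv/dtau) = (1.323857, 2.285748); Gamma_uuu = 0.000000, Gamma_uuv = 0.000000, Gamma_uvv = 1.182731, Gamma_vuu = 0.000000, Gamma_vuv = -0.598261, Gamma_vvv = 0.000000; k3 = (1.323857, 2.285748, -6.179349, 3.620677)
  k4: at (u, v) = (0.647062, -0.030833), (du/dtau, dv/dtau) = (1.169529, 2.375276); Gamma_uuu = 0.000000, Gamma_uuv = 0.000000, Gamma_uvv = 1.159479, Gamma_vuu = 0.000000, Gamma_vuv = -0.610258, Gamma_vvv = 0.000000; k4 = (1.169529, 2.375276, -6.541709, 3.390536)
  Y <- Y + (h/6)(k1 + 2k2 + 2k3 + k4): u = 0.6472, v = -0.0308, du/dtau = 1.1695, dv/dtau = 2.3756

Answer: u = 0.6472, v = -0.0308, du/dtau = 1.1695, dv/dtau = 2.3756


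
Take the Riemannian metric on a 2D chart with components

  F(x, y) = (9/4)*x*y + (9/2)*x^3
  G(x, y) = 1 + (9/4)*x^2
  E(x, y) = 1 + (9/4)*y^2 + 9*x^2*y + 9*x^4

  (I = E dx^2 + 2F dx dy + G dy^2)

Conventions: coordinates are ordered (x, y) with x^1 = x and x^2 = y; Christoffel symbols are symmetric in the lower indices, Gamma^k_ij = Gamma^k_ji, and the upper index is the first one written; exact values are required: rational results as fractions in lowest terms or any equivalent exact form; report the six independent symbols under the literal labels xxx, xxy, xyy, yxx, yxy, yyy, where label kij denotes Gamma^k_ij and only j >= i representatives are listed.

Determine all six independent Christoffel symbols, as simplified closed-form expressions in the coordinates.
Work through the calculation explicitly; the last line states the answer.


E = 1 + (9/4)*y^2 + 9*x^2*y + 9*x^4; F = (9/4)*x*y + (9/2)*x^3; G = 1 + (9/4)*x^2
Gamma^k_ij = (1/2) g^{kl} (d_i g_jl + d_j g_il - d_l g_ij), with g^inv = (1/(EG-F^2)) [[G, -F], [-F, E]]
first partials: E_x = 18*x*y + 36*x^3, E_y = (9/2)*y + 9*x^2, F_x = (9/4)*y + (27/2)*x^2, F_y = (9/4)*x, G_x = (9/2)*x, G_y = 0
D = EG - F^2 = 1 + (9/4)*y^2 + (9/4)*x^2 + 9*x^2*y + 9*x^4
expanded: Gamma^x_xx = (G E_x - 2F F_x + F E_y)/(2D), Gamma^x_xy = (G E_y - F G_x)/(2D), Gamma^x_yy = (2G F_y - G G_x - F G_y)/(2D), Gamma^y_xx = (2E F_x - E E_y - F E_x)/(2D), Gamma^y_xy = (E G_x - F E_y)/(2D), Gamma^y_yy = (E G_y - 2F F_y + F G_x)/(2D); substitute and cancel common factors

Answer: Gamma_xxx = (72*x^3 + 36*x*y)/(36*x^4 + 36*x^2*y + 9*x^2 + 9*y^2 + 4), Gamma_xxy = (18*x^2 + 9*y)/(36*x^4 + 36*x^2*y + 9*x^2 + 9*y^2 + 4), Gamma_xyy = 0, Gamma_yxx = 36*x^2/(36*x^4 + 36*x^2*y + 9*x^2 + 9*y^2 + 4), Gamma_yxy = 9*x/(36*x^4 + 36*x^2*y + 9*x^2 + 9*y^2 + 4), Gamma_yyy = 0


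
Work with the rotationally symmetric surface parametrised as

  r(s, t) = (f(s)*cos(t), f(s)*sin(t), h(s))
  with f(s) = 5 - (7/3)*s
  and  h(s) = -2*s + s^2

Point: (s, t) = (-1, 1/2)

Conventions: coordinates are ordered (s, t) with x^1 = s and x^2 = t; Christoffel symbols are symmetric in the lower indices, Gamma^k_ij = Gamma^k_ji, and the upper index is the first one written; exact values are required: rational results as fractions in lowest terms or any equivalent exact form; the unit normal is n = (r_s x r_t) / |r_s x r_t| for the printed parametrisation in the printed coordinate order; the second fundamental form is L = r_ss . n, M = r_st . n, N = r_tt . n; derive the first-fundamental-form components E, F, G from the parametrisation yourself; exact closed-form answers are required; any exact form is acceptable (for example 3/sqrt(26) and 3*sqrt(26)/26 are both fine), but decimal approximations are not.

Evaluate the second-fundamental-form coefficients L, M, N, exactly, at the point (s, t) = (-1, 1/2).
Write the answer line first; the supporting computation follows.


Answer: L = -14*sqrt(193)/193, M = 0, N = -88*sqrt(193)/193

f = 22/3, f' = -7/3, f'' = 0, h' = -4, h'' = 2
E = 193/9, F = 0, G = 484/9; answer radicand W^2 = 193/9
unnormalised second-form numerators: l = -14/3, m = 0, n = -88/3; L = l/sqrt(193/9), and similarly M = m/sqrt(W^2), N = n/sqrt(W^2)


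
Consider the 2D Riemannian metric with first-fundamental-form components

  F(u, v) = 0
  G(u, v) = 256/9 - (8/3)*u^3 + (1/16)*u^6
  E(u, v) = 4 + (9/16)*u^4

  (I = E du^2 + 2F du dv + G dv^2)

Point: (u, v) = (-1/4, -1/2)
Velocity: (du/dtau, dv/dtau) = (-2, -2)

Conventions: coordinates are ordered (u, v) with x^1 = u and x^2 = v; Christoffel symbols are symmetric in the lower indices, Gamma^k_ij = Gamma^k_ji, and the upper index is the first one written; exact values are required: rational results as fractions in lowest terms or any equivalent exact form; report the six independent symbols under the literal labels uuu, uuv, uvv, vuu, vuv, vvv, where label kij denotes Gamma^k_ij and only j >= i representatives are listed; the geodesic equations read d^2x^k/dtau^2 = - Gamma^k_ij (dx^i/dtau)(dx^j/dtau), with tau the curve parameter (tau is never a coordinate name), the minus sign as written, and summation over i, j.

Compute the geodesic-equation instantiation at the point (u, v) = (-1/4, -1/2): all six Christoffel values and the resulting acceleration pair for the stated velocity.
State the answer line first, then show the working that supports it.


Answer: Gamma_uuu = -72/16393, Gamma_uuv = 0, Gamma_uvv = 4099/65572, Gamma_vuu = 0, Gamma_vuv = -36/4099, Gamma_vvv = 0; accelerations (d^2u/dtau^2, d^2v/dtau^2) = (-3811/16393, 288/4099)

E = 16393/4096, F = 0, G = 16801801/589824 at the point
E_u = -9/256, E_v = 0, F_u = 0, F_v = 0, G_u = -4099/8192, G_v = 0
EG - F^2 = 275431923793/2415919104;  g^inv = (2415919104/275431923793) * [[16801801/589824, 0], [0, 16393/4096]]
first-kind symbols [ij,l] = (1/2)(d_i g_jl + d_j g_il - d_l g_ij): [uu,u] = E_u/2 = -9/512, [uu,v] = F_u - E_v/2 = 0, [uv,u] = E_v/2 = 0, [uv,v] = G_u/2 = -4099/16384, [vv,u] = F_v - G_u/2 = 4099/16384, [vv,v] = G_v/2 = 0
Gamma^u_ij = (G*[ij,u] - F*[ij,v])/(EG - F^2), Gamma^v_ij = (E*[ij,v] - F*[ij,u])/(EG - F^2)
Gamma_uuu = -72/16393, Gamma_uuv = 0, Gamma_uvv = 4099/65572, Gamma_vuu = 0, Gamma_vuv = -36/4099, Gamma_vvv = 0
d^2u/dtau^2 = -(Gamma_uuu*(-2)^2 + 2*Gamma_uuv*(-2)*(-2) + Gamma_uvv*(-2)^2) = -3811/16393
d^2v/dtau^2 = -(Gamma_vuu*(-2)^2 + 2*Gamma_vuv*(-2)*(-2) + Gamma_vvv*(-2)^2) = 288/4099


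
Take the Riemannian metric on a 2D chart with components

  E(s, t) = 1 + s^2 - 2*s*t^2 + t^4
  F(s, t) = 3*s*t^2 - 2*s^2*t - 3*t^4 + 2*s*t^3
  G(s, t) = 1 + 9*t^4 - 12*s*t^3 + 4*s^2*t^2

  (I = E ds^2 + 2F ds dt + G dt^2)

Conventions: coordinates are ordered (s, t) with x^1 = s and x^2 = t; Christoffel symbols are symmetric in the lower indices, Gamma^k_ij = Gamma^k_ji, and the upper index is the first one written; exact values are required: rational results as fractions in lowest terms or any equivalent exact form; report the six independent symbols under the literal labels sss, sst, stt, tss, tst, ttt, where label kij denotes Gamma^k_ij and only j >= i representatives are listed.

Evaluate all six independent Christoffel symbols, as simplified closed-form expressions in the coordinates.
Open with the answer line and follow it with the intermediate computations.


Answer: Gamma_sss = (s - t^2)/(4*s^2*t^2 + s^2 - 12*s*t^3 - 2*s*t^2 + 10*t^4 + 1), Gamma_sst = (-2*s*t + 2*t^3)/(4*s^2*t^2 + s^2 - 12*s*t^3 - 2*s*t^2 + 10*t^4 + 1), Gamma_stt = (-2*s^2 + 2*s*t^2 + 6*s*t - 6*t^3)/(4*s^2*t^2 + s^2 - 12*s*t^3 - 2*s*t^2 + 10*t^4 + 1), Gamma_tss = (-2*s*t + 3*t^2)/(4*s^2*t^2 + s^2 - 12*s*t^3 - 2*s*t^2 + 10*t^4 + 1), Gamma_tst = (4*s*t^2 - 6*t^3)/(4*s^2*t^2 + s^2 - 12*s*t^3 - 2*s*t^2 + 10*t^4 + 1), Gamma_ttt = (4*s^2*t - 18*s*t^2 + 18*t^3)/(4*s^2*t^2 + s^2 - 12*s*t^3 - 2*s*t^2 + 10*t^4 + 1)

E = 1 + s^2 - 2*s*t^2 + t^4; F = 3*s*t^2 - 2*s^2*t - 3*t^4 + 2*s*t^3; G = 1 + 9*t^4 - 12*s*t^3 + 4*s^2*t^2
Gamma^k_ij = (1/2) g^{kl} (d_i g_jl + d_j g_il - d_l g_ij), with g^inv = (1/(EG-F^2)) [[G, -F], [-F, E]]
first partials: E_s = 2*s - 2*t^2, E_t = -4*s*t + 4*t^3, F_s = 3*t^2 - 4*s*t + 2*t^3, F_t = 6*s*t - 2*s^2 - 12*t^3 + 6*s*t^2, G_s = -12*t^3 + 8*s*t^2, G_t = 36*t^3 - 36*s*t^2 + 8*s^2*t
D = EG - F^2 = 1 + s^2 - 2*s*t^2 + 10*t^4 - 12*s*t^3 + 4*s^2*t^2
expanded: Gamma^s_ss = (G E_s - 2F F_s + F E_t)/(2D), Gamma^s_st = (G E_t - F G_s)/(2D), Gamma^s_tt = (2G F_t - G G_s - F G_t)/(2D), Gamma^t_ss = (2E F_s - E E_t - F E_s)/(2D), Gamma^t_st = (E G_s - F E_t)/(2D), Gamma^t_tt = (E G_t - 2F F_t + F G_s)/(2D); substitute and cancel common factors


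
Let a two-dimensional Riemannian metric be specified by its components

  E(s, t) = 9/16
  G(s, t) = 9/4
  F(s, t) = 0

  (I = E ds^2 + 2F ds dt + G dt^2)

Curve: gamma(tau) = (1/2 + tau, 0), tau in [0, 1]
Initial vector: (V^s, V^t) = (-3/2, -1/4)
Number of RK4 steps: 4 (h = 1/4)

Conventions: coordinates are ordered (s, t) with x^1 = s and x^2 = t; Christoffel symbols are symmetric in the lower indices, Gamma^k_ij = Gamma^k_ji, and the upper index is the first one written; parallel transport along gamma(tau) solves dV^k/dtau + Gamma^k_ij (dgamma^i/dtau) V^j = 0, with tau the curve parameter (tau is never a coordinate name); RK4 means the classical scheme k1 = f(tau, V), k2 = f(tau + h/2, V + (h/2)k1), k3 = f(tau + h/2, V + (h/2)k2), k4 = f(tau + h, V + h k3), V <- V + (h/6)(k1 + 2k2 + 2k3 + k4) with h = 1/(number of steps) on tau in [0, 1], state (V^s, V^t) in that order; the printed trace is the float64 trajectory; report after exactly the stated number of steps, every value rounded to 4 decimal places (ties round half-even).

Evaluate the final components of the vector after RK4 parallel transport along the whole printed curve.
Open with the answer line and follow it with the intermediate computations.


Answer: V^s = -1.5000, V^t = -0.2500

gamma'(tau) = (1, 0); f(tau, V)^k = -Gamma^k_ij(gamma(tau)) gamma'^i(tau) V^j; h = 1/4; intermediate values shown to 6 dp
curve data and Christoffel symbols at the stage parameters:
  tau = 0.000000: gamma = (0.500000, 0.000000), gamma' = (1.000000, 0.000000); Gamma_sss = 0.000000, Gamma_sst = 0.000000, Gamma_stt = 0.000000, Gamma_tss = 0.000000, Gamma_tst = 0.000000, Gamma_ttt = 0.000000
  tau = 0.125000: gamma = (0.625000, 0.000000), gamma' = (1.000000, 0.000000); Gamma_sss = 0.000000, Gamma_sst = 0.000000, Gamma_stt = 0.000000, Gamma_tss = 0.000000, Gamma_tst = 0.000000, Gamma_ttt = 0.000000
  tau = 0.250000: gamma = (0.750000, 0.000000), gamma' = (1.000000, 0.000000); Gamma_sss = 0.000000, Gamma_sst = 0.000000, Gamma_stt = 0.000000, Gamma_tss = 0.000000, Gamma_tst = 0.000000, Gamma_ttt = 0.000000
  tau = 0.375000: gamma = (0.875000, 0.000000), gamma' = (1.000000, 0.000000); Gamma_sss = 0.000000, Gamma_sst = 0.000000, Gamma_stt = 0.000000, Gamma_tss = 0.000000, Gamma_tst = 0.000000, Gamma_ttt = 0.000000
  tau = 0.500000: gamma = (1.000000, 0.000000), gamma' = (1.000000, 0.000000); Gamma_sss = 0.000000, Gamma_sst = 0.000000, Gamma_stt = 0.000000, Gamma_tss = 0.000000, Gamma_tst = 0.000000, Gamma_ttt = 0.000000
  tau = 0.625000: gamma = (1.125000, 0.000000), gamma' = (1.000000, 0.000000); Gamma_sss = 0.000000, Gamma_sst = 0.000000, Gamma_stt = 0.000000, Gamma_tss = 0.000000, Gamma_tst = 0.000000, Gamma_ttt = 0.000000
  tau = 0.750000: gamma = (1.250000, 0.000000), gamma' = (1.000000, 0.000000); Gamma_sss = 0.000000, Gamma_sst = 0.000000, Gamma_stt = 0.000000, Gamma_tss = 0.000000, Gamma_tst = 0.000000, Gamma_ttt = 0.000000
  tau = 0.875000: gamma = (1.375000, 0.000000), gamma' = (1.000000, 0.000000); Gamma_sss = 0.000000, Gamma_sst = 0.000000, Gamma_stt = 0.000000, Gamma_tss = 0.000000, Gamma_tst = 0.000000, Gamma_ttt = 0.000000
  tau = 1.000000: gamma = (1.500000, 0.000000), gamma' = (1.000000, 0.000000); Gamma_sss = 0.000000, Gamma_sst = 0.000000, Gamma_stt = 0.000000, Gamma_tss = 0.000000, Gamma_tst = 0.000000, Gamma_ttt = 0.000000
step 0: V^s = -1.5000, V^t = -0.2500
step 1: k1 = (0.000000, 0.000000), k2 = (0.000000, 0.000000), k3 = (0.000000, 0.000000), k4 = (0.000000, 0.000000); V <- V + (h/6)(k1 + 2k2 + 2k3 + k4): V^s = -1.5000, V^t = -0.2500
step 2: k1 = (0.000000, 0.000000), k2 = (0.000000, 0.000000), k3 = (0.000000, 0.000000), k4 = (0.000000, 0.000000); V <- V + (h/6)(k1 + 2k2 + 2k3 + k4): V^s = -1.5000, V^t = -0.2500
step 3: k1 = (0.000000, 0.000000), k2 = (0.000000, 0.000000), k3 = (0.000000, 0.000000), k4 = (0.000000, 0.000000); V <- V + (h/6)(k1 + 2k2 + 2k3 + k4): V^s = -1.5000, V^t = -0.2500
step 4: k1 = (0.000000, 0.000000), k2 = (0.000000, 0.000000), k3 = (0.000000, 0.000000), k4 = (0.000000, 0.000000); V <- V + (h/6)(k1 + 2k2 + 2k3 + k4): V^s = -1.5000, V^t = -0.2500


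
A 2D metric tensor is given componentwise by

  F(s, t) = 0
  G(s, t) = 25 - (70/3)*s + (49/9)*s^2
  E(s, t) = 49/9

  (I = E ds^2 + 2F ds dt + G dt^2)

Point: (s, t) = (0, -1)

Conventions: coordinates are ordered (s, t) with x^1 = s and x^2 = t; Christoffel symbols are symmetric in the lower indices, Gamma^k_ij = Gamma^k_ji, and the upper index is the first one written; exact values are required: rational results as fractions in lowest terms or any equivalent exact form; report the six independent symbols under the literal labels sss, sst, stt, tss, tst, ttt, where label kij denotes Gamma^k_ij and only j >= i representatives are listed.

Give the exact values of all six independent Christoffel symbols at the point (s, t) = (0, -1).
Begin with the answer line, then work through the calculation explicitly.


Answer: Gamma_sss = 0, Gamma_sst = 0, Gamma_stt = 15/7, Gamma_tss = 0, Gamma_tst = -7/15, Gamma_ttt = 0

E = 49/9, F = 0, G = 25 at the point
E_s = 0, E_t = 0, F_s = 0, F_t = 0, G_s = -70/3, G_t = 0
EG - F^2 = 1225/9;  g^inv = (9/1225) * [[25, 0], [0, 49/9]]
first-kind symbols [ij,l] = (1/2)(d_i g_jl + d_j g_il - d_l g_ij): [ss,s] = E_s/2 = 0, [ss,t] = F_s - E_t/2 = 0, [st,s] = E_t/2 = 0, [st,t] = G_s/2 = -35/3, [tt,s] = F_t - G_s/2 = 35/3, [tt,t] = G_t/2 = 0
Gamma^s_ij = (G*[ij,s] - F*[ij,t])/(EG - F^2), Gamma^t_ij = (E*[ij,t] - F*[ij,s])/(EG - F^2)


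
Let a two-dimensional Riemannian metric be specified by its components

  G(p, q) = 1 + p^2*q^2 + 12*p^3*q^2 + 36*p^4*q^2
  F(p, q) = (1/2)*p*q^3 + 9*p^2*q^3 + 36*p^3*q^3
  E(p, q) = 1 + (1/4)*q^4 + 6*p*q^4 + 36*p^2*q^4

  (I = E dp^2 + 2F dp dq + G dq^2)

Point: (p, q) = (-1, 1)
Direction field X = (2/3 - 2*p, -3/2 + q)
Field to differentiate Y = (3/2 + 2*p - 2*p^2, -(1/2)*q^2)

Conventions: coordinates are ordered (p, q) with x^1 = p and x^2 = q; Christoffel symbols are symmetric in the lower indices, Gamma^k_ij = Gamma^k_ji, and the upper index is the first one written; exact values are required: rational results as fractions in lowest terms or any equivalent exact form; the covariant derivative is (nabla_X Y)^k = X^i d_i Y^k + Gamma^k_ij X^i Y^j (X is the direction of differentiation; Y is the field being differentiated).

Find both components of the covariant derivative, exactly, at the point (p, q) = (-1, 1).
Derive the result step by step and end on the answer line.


E = 125/4, F = -55/2, G = 26 at the point
E_p = -66, E_q = 121, F_p = 181/2, F_q = -165/2, G_p = -110, G_q = 50
EG - F^2 = 225/4;  g^inv = (4/225) * [[26, 55/2], [55/2, 125/4]]
first-kind symbols [ij,l] = (1/2)(d_i g_jl + d_j g_il - d_l g_ij): [pp,p] = E_p/2 = -33, [pp,q] = F_p - E_q/2 = 30, [pq,p] = E_q/2 = 121/2, [pq,q] = G_p/2 = -55, [qq,p] = F_q - G_p/2 = -55/2, [qq,q] = G_q/2 = 25
Gamma^p_ij = (G*[ij,p] - F*[ij,q])/(EG - F^2), Gamma^q_ij = (E*[ij,q] - F*[ij,p])/(EG - F^2)
Gamma_ppp = -44/75, Gamma_ppq = 242/225, Gamma_pqq = -22/45, Gamma_qpp = 8/15, Gamma_qpq = -44/45, Gamma_qqq = 4/9
X = (8/3, -1/2), Y = (-5/2, -1/2) at the point

Answer: (nabla_X Y)^p = 13297/675, (nabla_X Y)^q = -773/270


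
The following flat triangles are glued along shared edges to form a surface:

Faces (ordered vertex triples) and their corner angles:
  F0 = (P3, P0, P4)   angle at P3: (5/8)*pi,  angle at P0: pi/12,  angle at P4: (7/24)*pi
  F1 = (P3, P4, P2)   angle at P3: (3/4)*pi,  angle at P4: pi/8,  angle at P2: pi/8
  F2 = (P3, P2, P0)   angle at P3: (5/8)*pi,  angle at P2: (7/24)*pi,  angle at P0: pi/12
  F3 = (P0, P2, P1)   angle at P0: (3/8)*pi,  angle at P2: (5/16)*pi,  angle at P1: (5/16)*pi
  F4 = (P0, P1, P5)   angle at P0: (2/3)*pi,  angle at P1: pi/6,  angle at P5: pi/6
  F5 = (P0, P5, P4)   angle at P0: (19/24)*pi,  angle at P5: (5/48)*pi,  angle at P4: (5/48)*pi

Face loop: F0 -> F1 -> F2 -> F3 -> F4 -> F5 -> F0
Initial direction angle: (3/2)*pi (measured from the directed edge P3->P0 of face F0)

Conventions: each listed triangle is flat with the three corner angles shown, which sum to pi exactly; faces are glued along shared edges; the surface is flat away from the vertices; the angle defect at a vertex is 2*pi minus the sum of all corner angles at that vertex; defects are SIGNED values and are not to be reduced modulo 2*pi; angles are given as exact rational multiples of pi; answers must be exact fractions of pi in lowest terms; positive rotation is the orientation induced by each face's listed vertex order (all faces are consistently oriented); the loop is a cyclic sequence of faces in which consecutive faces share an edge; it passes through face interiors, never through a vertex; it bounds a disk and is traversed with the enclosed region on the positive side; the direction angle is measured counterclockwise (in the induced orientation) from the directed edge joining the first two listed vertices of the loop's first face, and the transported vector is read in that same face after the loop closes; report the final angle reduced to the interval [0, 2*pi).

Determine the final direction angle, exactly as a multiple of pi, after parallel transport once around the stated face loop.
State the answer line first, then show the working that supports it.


Answer: final direction angle = (3/2)*pi

enclosed vertex P0: corner angles sum to 2*pi, defect = 2*pi - 2*pi = 0
enclosed vertex P3: corner angles sum to 2*pi, defect = 2*pi - 2*pi = 0
holonomy = initial angle + sum of enclosed defects (mod 2*pi), positive in the induced orientation
final angle = (3/2)*pi + 0 = (3/2)*pi (mod 2*pi)


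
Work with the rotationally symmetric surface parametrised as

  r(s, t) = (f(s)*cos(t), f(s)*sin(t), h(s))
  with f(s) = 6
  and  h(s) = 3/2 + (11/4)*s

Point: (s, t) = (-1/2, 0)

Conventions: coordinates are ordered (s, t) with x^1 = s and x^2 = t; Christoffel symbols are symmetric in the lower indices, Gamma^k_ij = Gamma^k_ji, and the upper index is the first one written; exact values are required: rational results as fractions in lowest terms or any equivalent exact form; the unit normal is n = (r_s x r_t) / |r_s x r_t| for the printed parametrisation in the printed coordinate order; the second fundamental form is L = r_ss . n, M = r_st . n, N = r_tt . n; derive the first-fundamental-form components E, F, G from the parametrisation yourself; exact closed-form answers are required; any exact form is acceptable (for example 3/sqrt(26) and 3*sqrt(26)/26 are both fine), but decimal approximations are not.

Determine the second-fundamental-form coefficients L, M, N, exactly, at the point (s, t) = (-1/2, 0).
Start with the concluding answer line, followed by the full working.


Answer: L = 0, M = 0, N = 6

f = 6, f' = 0, f'' = 0, h' = 11/4, h'' = 0
E = 121/16, F = 0, G = 36; answer radicand W^2 = 121/16
unnormalised second-form numerators: l = 0, m = 0, n = 33/2; L = l/sqrt(121/16), and similarly M = m/sqrt(W^2), N = n/sqrt(W^2)


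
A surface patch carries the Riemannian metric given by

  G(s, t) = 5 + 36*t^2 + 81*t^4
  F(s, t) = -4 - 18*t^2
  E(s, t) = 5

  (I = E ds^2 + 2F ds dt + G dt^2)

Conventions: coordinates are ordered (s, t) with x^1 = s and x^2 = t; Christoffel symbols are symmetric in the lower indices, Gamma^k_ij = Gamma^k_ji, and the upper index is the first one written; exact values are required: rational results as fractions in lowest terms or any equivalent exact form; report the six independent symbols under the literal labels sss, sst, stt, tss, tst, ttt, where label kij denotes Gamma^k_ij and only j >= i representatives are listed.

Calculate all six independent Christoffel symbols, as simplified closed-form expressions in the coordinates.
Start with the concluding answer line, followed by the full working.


Answer: Gamma_sss = 0, Gamma_sst = 0, Gamma_stt = -4*t/(9*t^4 + 4*t^2 + 1), Gamma_tss = 0, Gamma_tst = 0, Gamma_ttt = (18*t^3 + 4*t)/(9*t^4 + 4*t^2 + 1)

E = 5; F = -4 - 18*t^2; G = 5 + 36*t^2 + 81*t^4
Gamma^k_ij = (1/2) g^{kl} (d_i g_jl + d_j g_il - d_l g_ij), with g^inv = (1/(EG-F^2)) [[G, -F], [-F, E]]
first partials: E_s = 0, E_t = 0, F_s = 0, F_t = -36*t, G_s = 0, G_t = 72*t + 324*t^3
D = EG - F^2 = 9 + 36*t^2 + 81*t^4
expanded: Gamma^s_ss = (G E_s - 2F F_s + F E_t)/(2D), Gamma^s_st = (G E_t - F G_s)/(2D), Gamma^s_tt = (2G F_t - G G_s - F G_t)/(2D), Gamma^t_ss = (2E F_s - E E_t - F E_s)/(2D), Gamma^t_st = (E G_s - F E_t)/(2D), Gamma^t_tt = (E G_t - 2F F_t + F G_s)/(2D); substitute and cancel common factors


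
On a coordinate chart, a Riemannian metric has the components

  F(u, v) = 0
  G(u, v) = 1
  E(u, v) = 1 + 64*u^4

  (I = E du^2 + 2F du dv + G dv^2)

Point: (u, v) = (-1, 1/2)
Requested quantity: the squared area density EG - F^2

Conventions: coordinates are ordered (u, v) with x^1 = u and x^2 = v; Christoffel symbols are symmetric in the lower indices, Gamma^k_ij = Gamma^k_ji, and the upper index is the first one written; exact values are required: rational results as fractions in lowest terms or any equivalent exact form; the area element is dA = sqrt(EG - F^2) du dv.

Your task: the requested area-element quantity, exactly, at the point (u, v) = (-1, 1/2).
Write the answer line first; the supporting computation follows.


Answer: EG - F^2 = 65

E = 65, F = 0, G = 1; EG - F^2 = 65


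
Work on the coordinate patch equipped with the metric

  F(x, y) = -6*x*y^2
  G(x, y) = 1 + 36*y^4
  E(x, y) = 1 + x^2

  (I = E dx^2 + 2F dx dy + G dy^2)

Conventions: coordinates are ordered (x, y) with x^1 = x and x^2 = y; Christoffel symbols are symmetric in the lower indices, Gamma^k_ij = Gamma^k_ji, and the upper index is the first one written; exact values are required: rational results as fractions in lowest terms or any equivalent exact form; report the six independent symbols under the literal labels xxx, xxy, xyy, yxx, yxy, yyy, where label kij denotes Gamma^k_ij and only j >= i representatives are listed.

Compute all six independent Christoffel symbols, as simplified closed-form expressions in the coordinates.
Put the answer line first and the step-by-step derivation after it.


Answer: Gamma_xxx = x/(x^2 + 36*y^4 + 1), Gamma_xxy = 0, Gamma_xyy = -12*x*y/(x^2 + 36*y^4 + 1), Gamma_yxx = -6*y^2/(x^2 + 36*y^4 + 1), Gamma_yxy = 0, Gamma_yyy = 72*y^3/(x^2 + 36*y^4 + 1)

E = 1 + x^2; F = -6*x*y^2; G = 1 + 36*y^4
Gamma^k_ij = (1/2) g^{kl} (d_i g_jl + d_j g_il - d_l g_ij), with g^inv = (1/(EG-F^2)) [[G, -F], [-F, E]]
first partials: E_x = 2*x, E_y = 0, F_x = -6*y^2, F_y = -12*x*y, G_x = 0, G_y = 144*y^3
D = EG - F^2 = 1 + x^2 + 36*y^4
expanded: Gamma^x_xx = (G E_x - 2F F_x + F E_y)/(2D), Gamma^x_xy = (G E_y - F G_x)/(2D), Gamma^x_yy = (2G F_y - G G_x - F G_y)/(2D), Gamma^y_xx = (2E F_x - E E_y - F E_x)/(2D), Gamma^y_xy = (E G_x - F E_y)/(2D), Gamma^y_yy = (E G_y - 2F F_y + F G_x)/(2D); substitute and cancel common factors


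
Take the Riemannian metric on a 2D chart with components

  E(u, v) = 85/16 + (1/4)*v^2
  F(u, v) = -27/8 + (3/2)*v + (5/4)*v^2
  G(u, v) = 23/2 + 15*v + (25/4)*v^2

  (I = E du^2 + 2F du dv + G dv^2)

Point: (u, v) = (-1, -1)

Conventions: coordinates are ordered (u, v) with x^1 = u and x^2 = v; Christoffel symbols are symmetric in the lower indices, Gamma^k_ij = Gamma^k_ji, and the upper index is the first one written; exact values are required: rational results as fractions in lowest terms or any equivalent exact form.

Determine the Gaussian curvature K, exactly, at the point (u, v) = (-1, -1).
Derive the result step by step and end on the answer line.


E = 89/16, F = -29/8, G = 11/4, EG - F^2 = 69/32 at the point
E_u = 0, E_v = -1/2, F_u = 0, F_v = -1, G_u = 0, G_v = 5/2
E_vv = 1/2, F_uv = 0, G_uu = 0
Compute both Brioschi determinants and normalise by (EG - F^2)^2.
M1 = [[-E_vv/2 + F_uv - G_uu/2, E_u/2, F_u - E_v/2], [F_v - G_u/2, E, F], [G_v/2, F, G]] = [[-1/4, 0, 1/4], [-1, 89/16, -29/8], [5/4, -29/8, 11/4]]; det M1 = -351/256
M2 = [[0, E_v/2, G_u/2], [E_v/2, E, F], [G_u/2, F, G]] = [[0, -1/4, 0], [-1/4, 89/16, -29/8], [0, -29/8, 11/4]]; det M2 = -11/64
det M1 - det M2 = -307/256; K = -307/256 / (69/32)^2 = -1228/4761

Answer: K = -1228/4761


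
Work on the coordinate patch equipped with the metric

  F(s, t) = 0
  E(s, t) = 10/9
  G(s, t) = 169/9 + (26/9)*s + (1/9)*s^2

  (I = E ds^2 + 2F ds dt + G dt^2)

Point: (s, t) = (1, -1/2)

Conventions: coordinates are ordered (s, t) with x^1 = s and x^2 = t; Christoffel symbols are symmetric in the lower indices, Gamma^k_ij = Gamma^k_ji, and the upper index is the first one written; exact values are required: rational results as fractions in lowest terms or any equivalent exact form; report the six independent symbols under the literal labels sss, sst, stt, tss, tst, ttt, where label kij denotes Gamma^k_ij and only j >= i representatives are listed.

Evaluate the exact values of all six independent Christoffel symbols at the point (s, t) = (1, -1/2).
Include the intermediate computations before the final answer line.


E = 10/9, F = 0, G = 196/9 at the point
E_s = 0, E_t = 0, F_s = 0, F_t = 0, G_s = 28/9, G_t = 0
EG - F^2 = 1960/81;  g^inv = (81/1960) * [[196/9, 0], [0, 10/9]]
first-kind symbols [ij,l] = (1/2)(d_i g_jl + d_j g_il - d_l g_ij): [ss,s] = E_s/2 = 0, [ss,t] = F_s - E_t/2 = 0, [st,s] = E_t/2 = 0, [st,t] = G_s/2 = 14/9, [tt,s] = F_t - G_s/2 = -14/9, [tt,t] = G_t/2 = 0
Gamma^s_ij = (G*[ij,s] - F*[ij,t])/(EG - F^2), Gamma^t_ij = (E*[ij,t] - F*[ij,s])/(EG - F^2)

Answer: Gamma_sss = 0, Gamma_sst = 0, Gamma_stt = -7/5, Gamma_tss = 0, Gamma_tst = 1/14, Gamma_ttt = 0


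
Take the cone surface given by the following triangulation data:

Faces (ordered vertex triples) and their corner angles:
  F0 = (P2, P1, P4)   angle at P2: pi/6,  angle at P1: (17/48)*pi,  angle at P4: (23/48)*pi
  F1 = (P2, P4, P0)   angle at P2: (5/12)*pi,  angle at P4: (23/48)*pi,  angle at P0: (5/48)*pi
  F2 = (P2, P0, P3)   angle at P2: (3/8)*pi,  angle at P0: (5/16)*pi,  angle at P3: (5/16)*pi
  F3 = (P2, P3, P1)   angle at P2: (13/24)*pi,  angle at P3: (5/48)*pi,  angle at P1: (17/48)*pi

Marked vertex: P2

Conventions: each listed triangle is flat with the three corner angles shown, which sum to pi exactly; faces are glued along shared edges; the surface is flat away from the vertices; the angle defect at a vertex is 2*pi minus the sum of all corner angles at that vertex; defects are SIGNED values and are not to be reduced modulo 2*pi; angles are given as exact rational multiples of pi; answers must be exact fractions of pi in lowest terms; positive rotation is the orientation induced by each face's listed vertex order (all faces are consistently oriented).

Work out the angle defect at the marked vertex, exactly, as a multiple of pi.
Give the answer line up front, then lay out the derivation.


Answer: defect(P2) = pi/2

Sum of corner angles at P2: (3/2)*pi
defect = 2*pi - (3/2)*pi


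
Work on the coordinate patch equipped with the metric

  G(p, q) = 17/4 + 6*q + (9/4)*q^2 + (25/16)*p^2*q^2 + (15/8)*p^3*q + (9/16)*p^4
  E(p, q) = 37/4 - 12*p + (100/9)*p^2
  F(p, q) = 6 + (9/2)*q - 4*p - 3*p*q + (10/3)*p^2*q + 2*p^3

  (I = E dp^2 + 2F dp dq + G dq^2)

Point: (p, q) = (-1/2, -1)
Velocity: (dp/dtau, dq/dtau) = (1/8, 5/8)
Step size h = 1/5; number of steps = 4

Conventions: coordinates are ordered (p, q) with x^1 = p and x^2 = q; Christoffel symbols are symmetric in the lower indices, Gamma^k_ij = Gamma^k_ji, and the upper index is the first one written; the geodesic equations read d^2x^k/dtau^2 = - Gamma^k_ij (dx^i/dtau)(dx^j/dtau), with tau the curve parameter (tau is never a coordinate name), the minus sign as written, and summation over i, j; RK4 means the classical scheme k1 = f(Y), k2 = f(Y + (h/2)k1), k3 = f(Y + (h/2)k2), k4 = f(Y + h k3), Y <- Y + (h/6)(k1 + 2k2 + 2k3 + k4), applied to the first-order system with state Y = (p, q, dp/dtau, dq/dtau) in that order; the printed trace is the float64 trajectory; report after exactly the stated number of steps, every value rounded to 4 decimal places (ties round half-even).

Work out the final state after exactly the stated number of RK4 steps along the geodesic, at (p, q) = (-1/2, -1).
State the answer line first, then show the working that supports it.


Answer: p = -0.4718, q = -0.4395, dp/dtau = -0.0632, dq/dtau = 0.7519

f(Y) = (dp/dtau, dq/dtau, -Gamma^p_ij Y'^i Y'^j, -Gamma^q_ij Y'^i Y'^j) with the Gammas evaluated at the stage position; h = 0.200000; intermediate values shown to 6 dp
step 0: p = -0.5000, q = -1.0000, dp/dtau = 0.1250, dq/dtau = 0.6250
step 1:
  k1: at (p, q) = (-0.500000, -1.000000), (dp/dtau, dq/dtau) = (0.125000, 0.625000); Gamma_ppp = -0.842856, Gamma_ppq = 0.074202, Gamma_pqq = 0.477763, Gamma_qpp = 3.970113, Gamma_qpq = -1.459302, Gamma_qqq = -0.168738; k1 = (0.125000, 0.625000, -0.185051, 0.231896)
  k2: at (p, q) = (-0.487500, -0.937500), (dp/dtau, dq/dtau) = (0.106495, 0.648190); Gamma_ppp = -0.952487, Gamma_ppq = 0.105506, Gamma_pqq = 0.476328, Gamma_qpp = 3.955246, Gamma_qpq = -1.350691, Gamma_qqq = -0.194273; k2 = (0.106495, 0.648190, -0.203893, 0.223240)
  k3: at (p, q) = (-0.489351, -0.935181), (dp/dtau, dq/dtau) = (0.104611, 0.647324); Gamma_ppp = -0.952740, Gamma_ppq = 0.105668, Gamma_pqq = 0.476225, Gamma_qpp = 3.945421, Gamma_qpq = -1.346669, Gamma_qqq = -0.194965; k3 = (0.104611, 0.647324, -0.203437, 0.220904)
  k4: at (p, q) = (-0.479078, -0.870535), (dp/dtau, dq/dtau) = (0.084313, 0.669181); Gamma_ppp = -1.060114, Gamma_ppq = 0.130927, Gamma_pqq = 0.476088, Gamma_qpp = 3.910661, Gamma_qpq = -1.234087, Gamma_qqq = -0.214687; k4 = (0.084313, 0.669181, -0.220432, 0.207593)
  Y <- Y + (h/6)(k1 + 2k2 + 2k3 + k4): p = -0.4789, q = -0.8705, dp/dtau = 0.0843, dq/dtau = 0.6693
step 2:
  k1: at (p, q) = (-0.478949, -0.870493), (dp/dtau, dq/dtau) = (0.084329, 0.669259); Gamma_ppp = -1.060395, Gamma_ppq = 0.130984, Gamma_pqq = 0.476094, Gamma_qpp = 3.911080, Gamma_qpq = -1.233993, Gamma_qqq = -0.214697; k1 = (0.084329, 0.669259, -0.220490, 0.207639)
  k2: at (p, q) = (-0.470516, -0.803567), (dp/dtau, dq/dtau) = (0.062280, 0.690023); Gamma_ppp = -1.164953, Gamma_ppq = 0.150196, Gamma_pqq = 0.476739, Gamma_qpp = 3.858117, Gamma_qpq = -1.118602, Gamma_qqq = -0.228524; k2 = (0.062280, 0.690023, -0.235381, 0.189986)
  k3: at (p, q) = (-0.472721, -0.801491), (dp/dtau, dq/dtau) = (0.060790, 0.688258); Gamma_ppp = -1.163659, Gamma_ppq = 0.149962, Gamma_pqq = 0.476619, Gamma_qpp = 3.848143, Gamma_qpq = -1.115826, Gamma_qqq = -0.229018; k3 = (0.060790, 0.688258, -0.234022, 0.187636)
  k4: at (p, q) = (-0.466791, -0.732841), (dp/dtau, dq/dtau) = (0.037524, 0.706787); Gamma_ppp = -1.261586, Gamma_ppq = 0.162692, Gamma_pqq = 0.477466, Gamma_qpp = 3.777198, Gamma_qpq = -1.000954, Gamma_qqq = -0.236916; k4 = (0.037524, 0.706787, -0.245370, 0.166126)
  Y <- Y + (h/6)(k1 + 2k2 + 2k3 + k4): p = -0.4667, q = -0.7327, dp/dtau = 0.0375, dq/dtau = 0.7069
step 3:
  k1: at (p, q) = (-0.466683, -0.732739), (dp/dtau, dq/dtau) = (0.037506, 0.706893); Gamma_ppp = -1.261914, Gamma_ppq = 0.162731, Gamma_pqq = 0.477474, Gamma_qpp = 3.777385, Gamma_qpq = -1.000743, Gamma_qqq = -0.236910; k1 = (0.037506, 0.706893, -0.245446, 0.166135)
  k2: at (p, q) = (-0.462932, -0.662050), (dp/dtau, dq/dtau) = (0.012962, 0.723506); Gamma_ppp = -1.353045, Gamma_ppq = 0.169392, Gamma_pqq = 0.478050, Gamma_qpp = 3.690238, Gamma_qpq = -0.887112, Gamma_qqq = -0.239236; k2 = (0.012962, 0.723506, -0.253191, 0.141249)
  k3: at (p, q) = (-0.465387, -0.660389), (dp/dtau, dq/dtau) = (0.012187, 0.721018); Gamma_ppp = -1.350288, Gamma_ppq = 0.169010, Gamma_pqq = 0.477904, Gamma_qpp = 3.681347, Gamma_qpq = -0.885844, Gamma_qqq = -0.239769; k3 = (0.012187, 0.721018, -0.251216, 0.139670)
  k4: at (p, q) = (-0.464245, -0.588536), (dp/dtau, dq/dtau) = (-0.012737, 0.734827); Gamma_ppp = -1.431453, Gamma_ppq = 0.169948, Gamma_pqq = 0.477770, Gamma_qpp = 3.580780, Gamma_qpq = -0.776893, Gamma_qqq = -0.237234; k4 = (-0.012737, 0.734827, -0.254569, 0.112976)
  Y <- Y + (h/6)(k1 + 2k2 + 2k3 + k4): p = -0.4642, q = -0.5884, dp/dtau = -0.0128, dq/dtau = 0.7349
step 4:
  k1: at (p, q) = (-0.464181, -0.588381), (dp/dtau, dq/dtau) = (-0.012788, 0.734925); Gamma_ppp = -1.431740, Gamma_ppq = 0.169952, Gamma_pqq = 0.477773, Gamma_qpp = 3.580704, Gamma_qpq = -0.776626, Gamma_qqq = -0.237205; k1 = (-0.012788, 0.734925, -0.254623, 0.112935)
  k2: at (p, q) = (-0.465459, -0.514888), (dp/dtau, dq/dtau) = (-0.038250, 0.746218); Gamma_ppp = -1.503181, Gamma_ppq = 0.165840, Gamma_pqq = 0.476637, Gamma_qpp = 3.468028, Gamma_qpq = -0.672464, Gamma_qqq = -0.230460; k2 = (-0.038250, 0.746218, -0.253745, 0.084867)
  k3: at (p, q) = (-0.468006, -0.513759), (dp/dtau, dq/dtau) = (-0.038162, 0.743411); Gamma_ppp = -1.499442, Gamma_ppq = 0.165561, Gamma_pqq = 0.476519, Gamma_qpp = 3.461141, Gamma_qpq = -0.672548, Gamma_qqq = -0.231224; k3 = (-0.038162, 0.743411, -0.251775, 0.084587)
  k4: at (p, q) = (-0.471813, -0.439698), (dp/dtau, dq/dtau) = (-0.063143, 0.751842); Gamma_ppp = -1.559389, Gamma_ppq = 0.157329, Gamma_pqq = 0.474264, Gamma_qpp = 3.340662, Gamma_qpq = -0.575841, Gamma_qqq = -0.221420; k4 = (-0.063143, 0.751842, -0.246930, 0.057168)
  Y <- Y + (h/6)(k1 + 2k2 + 2k3 + k4): p = -0.4718, q = -0.4395, dp/dtau = -0.0632, dq/dtau = 0.7519
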